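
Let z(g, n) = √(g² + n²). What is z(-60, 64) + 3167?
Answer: 3167 + 4*√481 ≈ 3254.7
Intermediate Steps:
z(-60, 64) + 3167 = √((-60)² + 64²) + 3167 = √(3600 + 4096) + 3167 = √7696 + 3167 = 4*√481 + 3167 = 3167 + 4*√481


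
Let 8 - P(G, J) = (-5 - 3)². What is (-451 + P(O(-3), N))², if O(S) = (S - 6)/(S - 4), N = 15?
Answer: 257049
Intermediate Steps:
O(S) = (-6 + S)/(-4 + S)
P(G, J) = -56 (P(G, J) = 8 - (-5 - 3)² = 8 - 1*(-8)² = 8 - 1*64 = 8 - 64 = -56)
(-451 + P(O(-3), N))² = (-451 - 56)² = (-507)² = 257049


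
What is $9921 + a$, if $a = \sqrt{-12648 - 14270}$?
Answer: $9921 + i \sqrt{26918} \approx 9921.0 + 164.07 i$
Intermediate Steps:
$a = i \sqrt{26918}$ ($a = \sqrt{-26918} = i \sqrt{26918} \approx 164.07 i$)
$9921 + a = 9921 + i \sqrt{26918}$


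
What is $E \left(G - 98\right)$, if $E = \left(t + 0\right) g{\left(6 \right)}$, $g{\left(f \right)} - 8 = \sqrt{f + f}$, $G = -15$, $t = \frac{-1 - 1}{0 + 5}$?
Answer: $\frac{1808}{5} + \frac{452 \sqrt{3}}{5} \approx 518.18$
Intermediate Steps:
$t = - \frac{2}{5} \approx -0.4$
$g{\left(f \right)} = 8 + \sqrt{2} \sqrt{f}$ ($g{\left(f \right)} = 8 + \sqrt{f + f} = 8 + \sqrt{2 f} = 8 + \sqrt{2} \sqrt{f}$)
$E = - \frac{16}{5} - \frac{4 \sqrt{3}}{5}$ ($E = \left(- \frac{2}{5} + 0\right) \left(8 + \sqrt{2} \sqrt{6}\right) = - \frac{2 \left(8 + 2 \sqrt{3}\right)}{5} = - \frac{16}{5} - \frac{4 \sqrt{3}}{5} \approx -4.5856$)
$E \left(G - 98\right) = \left(- \frac{16}{5} - \frac{4 \sqrt{3}}{5}\right) \left(-15 - 98\right) = \left(- \frac{16}{5} - \frac{4 \sqrt{3}}{5}\right) \left(-113\right) = \frac{1808}{5} + \frac{452 \sqrt{3}}{5}$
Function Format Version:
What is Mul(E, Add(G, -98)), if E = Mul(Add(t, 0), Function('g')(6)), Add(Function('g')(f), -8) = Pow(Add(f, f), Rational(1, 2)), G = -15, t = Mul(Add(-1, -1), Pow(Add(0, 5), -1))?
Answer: Add(Rational(1808, 5), Mul(Rational(452, 5), Pow(3, Rational(1, 2)))) ≈ 518.18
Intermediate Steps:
t = Rational(-2, 5) (t = Mul(-2, Pow(5, -1)) = Mul(-2, Rational(1, 5)) = Rational(-2, 5) ≈ -0.40000)
Function('g')(f) = Add(8, Mul(Pow(2, Rational(1, 2)), Pow(f, Rational(1, 2)))) (Function('g')(f) = Add(8, Pow(Add(f, f), Rational(1, 2))) = Add(8, Pow(Mul(2, f), Rational(1, 2))) = Add(8, Mul(Pow(2, Rational(1, 2)), Pow(f, Rational(1, 2)))))
E = Add(Rational(-16, 5), Mul(Rational(-4, 5), Pow(3, Rational(1, 2)))) (E = Mul(Add(Rational(-2, 5), 0), Add(8, Mul(Pow(2, Rational(1, 2)), Pow(6, Rational(1, 2))))) = Mul(Rational(-2, 5), Add(8, Mul(2, Pow(3, Rational(1, 2))))) = Add(Rational(-16, 5), Mul(Rational(-4, 5), Pow(3, Rational(1, 2)))) ≈ -4.5856)
Mul(E, Add(G, -98)) = Mul(Add(Rational(-16, 5), Mul(Rational(-4, 5), Pow(3, Rational(1, 2)))), Add(-15, -98)) = Mul(Add(Rational(-16, 5), Mul(Rational(-4, 5), Pow(3, Rational(1, 2)))), -113) = Add(Rational(1808, 5), Mul(Rational(452, 5), Pow(3, Rational(1, 2))))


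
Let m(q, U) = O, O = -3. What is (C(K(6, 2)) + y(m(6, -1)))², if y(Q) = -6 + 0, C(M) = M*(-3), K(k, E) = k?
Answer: 576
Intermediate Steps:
m(q, U) = -3
C(M) = -3*M
y(Q) = -6
(C(K(6, 2)) + y(m(6, -1)))² = (-3*6 - 6)² = (-18 - 6)² = (-24)² = 576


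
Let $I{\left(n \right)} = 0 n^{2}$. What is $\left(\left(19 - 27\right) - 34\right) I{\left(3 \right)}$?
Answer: $0$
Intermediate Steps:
$I{\left(n \right)} = 0$
$\left(\left(19 - 27\right) - 34\right) I{\left(3 \right)} = \left(\left(19 - 27\right) - 34\right) 0 = \left(-8 - 34\right) 0 = \left(-42\right) 0 = 0$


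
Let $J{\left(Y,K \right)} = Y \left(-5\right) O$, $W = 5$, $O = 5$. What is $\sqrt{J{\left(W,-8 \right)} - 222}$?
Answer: $i \sqrt{347} \approx 18.628 i$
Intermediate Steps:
$J{\left(Y,K \right)} = - 25 Y$ ($J{\left(Y,K \right)} = Y \left(-5\right) 5 = - 5 Y 5 = - 25 Y$)
$\sqrt{J{\left(W,-8 \right)} - 222} = \sqrt{\left(-25\right) 5 - 222} = \sqrt{-125 - 222} = \sqrt{-347} = i \sqrt{347}$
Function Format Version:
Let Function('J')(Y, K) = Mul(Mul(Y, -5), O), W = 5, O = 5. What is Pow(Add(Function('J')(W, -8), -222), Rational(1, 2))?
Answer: Mul(I, Pow(347, Rational(1, 2))) ≈ Mul(18.628, I)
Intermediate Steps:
Function('J')(Y, K) = Mul(-25, Y) (Function('J')(Y, K) = Mul(Mul(Y, -5), 5) = Mul(Mul(-5, Y), 5) = Mul(-25, Y))
Pow(Add(Function('J')(W, -8), -222), Rational(1, 2)) = Pow(Add(Mul(-25, 5), -222), Rational(1, 2)) = Pow(Add(-125, -222), Rational(1, 2)) = Pow(-347, Rational(1, 2)) = Mul(I, Pow(347, Rational(1, 2)))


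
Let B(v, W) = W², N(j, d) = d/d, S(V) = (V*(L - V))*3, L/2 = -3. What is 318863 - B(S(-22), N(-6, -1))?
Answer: 318862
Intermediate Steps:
L = -6 (L = 2*(-3) = -6)
S(V) = 3*V*(-6 - V) (S(V) = (V*(-6 - V))*3 = 3*V*(-6 - V))
N(j, d) = 1
318863 - B(S(-22), N(-6, -1)) = 318863 - 1*1² = 318863 - 1*1 = 318863 - 1 = 318862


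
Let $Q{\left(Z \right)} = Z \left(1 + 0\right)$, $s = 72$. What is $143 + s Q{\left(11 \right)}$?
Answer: $935$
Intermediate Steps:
$Q{\left(Z \right)} = Z$ ($Q{\left(Z \right)} = Z 1 = Z$)
$143 + s Q{\left(11 \right)} = 143 + 72 \cdot 11 = 143 + 792 = 935$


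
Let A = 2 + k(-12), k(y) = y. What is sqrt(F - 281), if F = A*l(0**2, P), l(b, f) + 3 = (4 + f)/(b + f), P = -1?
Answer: I*sqrt(221) ≈ 14.866*I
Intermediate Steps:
A = -10 (A = 2 - 12 = -10)
l(b, f) = -3 + (4 + f)/(b + f)
F = 60 (F = -10*(4 - 3*0**2 - 2*(-1))/(0**2 - 1) = -10*(4 - 3*0 + 2)/(0 - 1) = -10*(4 + 0 + 2)/(-1) = -(-10)*6 = -10*(-6) = 60)
sqrt(F - 281) = sqrt(60 - 281) = sqrt(-221) = I*sqrt(221)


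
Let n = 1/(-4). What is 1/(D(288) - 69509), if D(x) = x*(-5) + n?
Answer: -4/283797 ≈ -1.4095e-5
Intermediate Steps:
n = -¼ (n = 1*(-¼) = -¼ ≈ -0.25000)
D(x) = -¼ - 5*x (D(x) = x*(-5) - ¼ = -5*x - ¼ = -¼ - 5*x)
1/(D(288) - 69509) = 1/((-¼ - 5*288) - 69509) = 1/((-¼ - 1440) - 69509) = 1/(-5761/4 - 69509) = 1/(-283797/4) = -4/283797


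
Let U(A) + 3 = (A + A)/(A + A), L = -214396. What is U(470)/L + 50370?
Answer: 5399563261/107198 ≈ 50370.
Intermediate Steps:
U(A) = -2 (U(A) = -3 + (A + A)/(A + A) = -3 + (2*A)/((2*A)) = -3 + (2*A)*(1/(2*A)) = -3 + 1 = -2)
U(470)/L + 50370 = -2/(-214396) + 50370 = -2*(-1/214396) + 50370 = 1/107198 + 50370 = 5399563261/107198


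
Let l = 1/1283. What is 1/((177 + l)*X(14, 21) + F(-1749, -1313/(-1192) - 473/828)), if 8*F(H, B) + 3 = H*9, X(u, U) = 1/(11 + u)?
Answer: -32075/62896508 ≈ -0.00050996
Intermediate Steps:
F(H, B) = -3/8 + 9*H/8 (F(H, B) = -3/8 + (H*9)/8 = -3/8 + (9*H)/8 = -3/8 + 9*H/8)
l = 1/1283 ≈ 0.00077942
1/((177 + l)*X(14, 21) + F(-1749, -1313/(-1192) - 473/828)) = 1/((177 + 1/1283)/(11 + 14) + (-3/8 + (9/8)*(-1749))) = 1/((227092/1283)/25 + (-3/8 - 15741/8)) = 1/((227092/1283)*(1/25) - 1968) = 1/(227092/32075 - 1968) = 1/(-62896508/32075) = -32075/62896508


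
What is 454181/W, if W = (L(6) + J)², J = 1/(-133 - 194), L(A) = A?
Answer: 48565120149/3845521 ≈ 12629.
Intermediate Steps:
J = -1/327 (J = 1/(-327) = -1/327 ≈ -0.0030581)
W = 3845521/106929 (W = (6 - 1/327)² = (1961/327)² = 3845521/106929 ≈ 35.963)
454181/W = 454181/(3845521/106929) = 454181*(106929/3845521) = 48565120149/3845521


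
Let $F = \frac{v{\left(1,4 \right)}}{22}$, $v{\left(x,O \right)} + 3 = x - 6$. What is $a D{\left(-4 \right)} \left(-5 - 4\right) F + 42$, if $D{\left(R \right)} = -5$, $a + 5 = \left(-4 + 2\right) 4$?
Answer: $\frac{2802}{11} \approx 254.73$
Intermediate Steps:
$a = -13$ ($a = -5 + \left(-4 + 2\right) 4 = -5 - 8 = -13$)
$v{\left(x,O \right)} = -9 + x$ ($v{\left(x,O \right)} = -3 + \left(x - 6\right) = -3 + \left(-6 + x\right) = -9 + x$)
$F = - \frac{4}{11}$ ($F = \frac{-9 + 1}{22} = \left(-8\right) \frac{1}{22} = - \frac{4}{11} \approx -0.36364$)
$a D{\left(-4 \right)} \left(-5 - 4\right) F + 42 = \left(-13\right) \left(-5\right) \left(-5 - 4\right) \left(- \frac{4}{11}\right) + 42 = 65 \left(-5 - 4\right) \left(- \frac{4}{11}\right) + 42 = 65 \left(-9\right) \left(- \frac{4}{11}\right) + 42 = \left(-585\right) \left(- \frac{4}{11}\right) + 42 = \frac{2340}{11} + 42 = \frac{2802}{11}$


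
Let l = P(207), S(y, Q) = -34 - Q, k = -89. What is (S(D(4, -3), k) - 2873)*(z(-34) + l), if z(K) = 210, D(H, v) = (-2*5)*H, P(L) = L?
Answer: -1175106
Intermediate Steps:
D(H, v) = -10*H
l = 207
(S(D(4, -3), k) - 2873)*(z(-34) + l) = ((-34 - 1*(-89)) - 2873)*(210 + 207) = ((-34 + 89) - 2873)*417 = (55 - 2873)*417 = -2818*417 = -1175106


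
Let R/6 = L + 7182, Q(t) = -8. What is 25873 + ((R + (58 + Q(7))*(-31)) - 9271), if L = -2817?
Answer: 41242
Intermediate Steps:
R = 26190 (R = 6*(-2817 + 7182) = 6*4365 = 26190)
25873 + ((R + (58 + Q(7))*(-31)) - 9271) = 25873 + ((26190 + (58 - 8)*(-31)) - 9271) = 25873 + ((26190 + 50*(-31)) - 9271) = 25873 + ((26190 - 1550) - 9271) = 25873 + (24640 - 9271) = 25873 + 15369 = 41242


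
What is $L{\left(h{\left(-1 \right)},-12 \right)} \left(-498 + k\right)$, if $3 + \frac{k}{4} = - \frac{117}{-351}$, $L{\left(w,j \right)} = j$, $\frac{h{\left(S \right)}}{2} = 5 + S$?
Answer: $6104$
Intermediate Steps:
$h{\left(S \right)} = 10 + 2 S$ ($h{\left(S \right)} = 2 \left(5 + S\right) = 10 + 2 S$)
$k = - \frac{32}{3}$ ($k = -12 + 4 \left(- \frac{117}{-351}\right) = -12 + 4 \left(\left(-117\right) \left(- \frac{1}{351}\right)\right) = -12 + 4 \cdot \frac{1}{3} = -12 + \frac{4}{3} = - \frac{32}{3} \approx -10.667$)
$L{\left(h{\left(-1 \right)},-12 \right)} \left(-498 + k\right) = - 12 \left(-498 - \frac{32}{3}\right) = \left(-12\right) \left(- \frac{1526}{3}\right) = 6104$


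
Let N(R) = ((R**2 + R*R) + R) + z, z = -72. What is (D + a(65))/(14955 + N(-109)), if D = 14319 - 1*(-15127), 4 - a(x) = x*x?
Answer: 25225/38536 ≈ 0.65458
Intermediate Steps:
a(x) = 4 - x**2 (a(x) = 4 - x*x = 4 - x**2)
D = 29446 (D = 14319 + 15127 = 29446)
N(R) = -72 + R + 2*R**2 (N(R) = ((R**2 + R*R) + R) - 72 = ((R**2 + R**2) + R) - 72 = (2*R**2 + R) - 72 = (R + 2*R**2) - 72 = -72 + R + 2*R**2)
(D + a(65))/(14955 + N(-109)) = (29446 + (4 - 1*65**2))/(14955 + (-72 - 109 + 2*(-109)**2)) = (29446 + (4 - 1*4225))/(14955 + (-72 - 109 + 2*11881)) = (29446 + (4 - 4225))/(14955 + (-72 - 109 + 23762)) = (29446 - 4221)/(14955 + 23581) = 25225/38536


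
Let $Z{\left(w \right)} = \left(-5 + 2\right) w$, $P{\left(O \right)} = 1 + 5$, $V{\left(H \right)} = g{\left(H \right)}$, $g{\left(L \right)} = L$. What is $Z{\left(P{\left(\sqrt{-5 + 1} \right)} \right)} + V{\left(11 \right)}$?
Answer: $-7$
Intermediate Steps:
$V{\left(H \right)} = H$
$P{\left(O \right)} = 6$
$Z{\left(w \right)} = - 3 w$
$Z{\left(P{\left(\sqrt{-5 + 1} \right)} \right)} + V{\left(11 \right)} = \left(-3\right) 6 + 11 = -18 + 11 = -7$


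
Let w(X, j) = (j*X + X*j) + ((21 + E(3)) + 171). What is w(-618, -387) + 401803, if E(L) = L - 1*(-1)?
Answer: 880331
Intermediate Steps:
E(L) = 1 + L (E(L) = L + 1 = 1 + L)
w(X, j) = 196 + 2*X*j (w(X, j) = (j*X + X*j) + ((21 + (1 + 3)) + 171) = (X*j + X*j) + ((21 + 4) + 171) = 2*X*j + (25 + 171) = 2*X*j + 196 = 196 + 2*X*j)
w(-618, -387) + 401803 = (196 + 2*(-618)*(-387)) + 401803 = (196 + 478332) + 401803 = 478528 + 401803 = 880331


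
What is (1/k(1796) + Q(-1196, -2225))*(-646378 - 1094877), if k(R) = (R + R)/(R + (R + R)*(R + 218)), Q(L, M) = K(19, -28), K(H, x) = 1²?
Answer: -7018998905/2 ≈ -3.5095e+9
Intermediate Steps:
K(H, x) = 1
Q(L, M) = 1
k(R) = 2*R/(R + 2*R*(218 + R)) (k(R) = (2*R)/(R + (2*R)*(218 + R)) = (2*R)/(R + 2*R*(218 + R)) = 2*R/(R + 2*R*(218 + R)))
(1/k(1796) + Q(-1196, -2225))*(-646378 - 1094877) = (1/(2/(437 + 2*1796)) + 1)*(-646378 - 1094877) = (1/(2/(437 + 3592)) + 1)*(-1741255) = (1/(2/4029) + 1)*(-1741255) = (4029/2 + 1)*(-1741255) = (4031/2)*(-1741255) = -7018998905/2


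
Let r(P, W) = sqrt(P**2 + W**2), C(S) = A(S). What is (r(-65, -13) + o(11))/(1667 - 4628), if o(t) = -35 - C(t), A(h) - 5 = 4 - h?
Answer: 11/987 - 13*sqrt(26)/2961 ≈ -0.011242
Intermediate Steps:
A(h) = 9 - h (A(h) = 5 + (4 - h) = 9 - h)
C(S) = 9 - S
o(t) = -44 + t (o(t) = -35 - (9 - t) = -35 + (-9 + t) = -44 + t)
(r(-65, -13) + o(11))/(1667 - 4628) = (sqrt((-65)**2 + (-13)**2) + (-44 + 11))/(1667 - 4628) = (sqrt(4225 + 169) - 33)/(-2961) = (sqrt(4394) - 33)*(-1/2961) = (13*sqrt(26) - 33)*(-1/2961) = (-33 + 13*sqrt(26))*(-1/2961) = 11/987 - 13*sqrt(26)/2961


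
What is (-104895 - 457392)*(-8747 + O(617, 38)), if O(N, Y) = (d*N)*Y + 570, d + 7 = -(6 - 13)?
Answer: 4597820799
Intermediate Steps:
d = 0 (d = -7 - (6 - 13) = -7 - 1*(-7) = -7 + 7 = 0)
O(N, Y) = 570 (O(N, Y) = (0*N)*Y + 570 = 0*Y + 570 = 0 + 570 = 570)
(-104895 - 457392)*(-8747 + O(617, 38)) = (-104895 - 457392)*(-8747 + 570) = -562287*(-8177) = 4597820799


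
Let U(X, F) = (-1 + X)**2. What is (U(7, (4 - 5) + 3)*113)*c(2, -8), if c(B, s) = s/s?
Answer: 4068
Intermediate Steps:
c(B, s) = 1
(U(7, (4 - 5) + 3)*113)*c(2, -8) = ((-1 + 7)**2*113)*1 = (6**2*113)*1 = (36*113)*1 = 4068*1 = 4068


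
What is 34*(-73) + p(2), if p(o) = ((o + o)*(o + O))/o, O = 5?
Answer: -2468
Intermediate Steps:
p(o) = 10 + 2*o (p(o) = ((o + o)*(o + 5))/o = ((2*o)*(5 + o))/o = (2*o*(5 + o))/o = 10 + 2*o)
34*(-73) + p(2) = 34*(-73) + (10 + 2*2) = -2482 + (10 + 4) = -2482 + 14 = -2468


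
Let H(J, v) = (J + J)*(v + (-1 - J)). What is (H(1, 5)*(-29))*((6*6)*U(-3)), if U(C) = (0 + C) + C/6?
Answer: 21924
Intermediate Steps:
H(J, v) = 2*J*(-1 + v - J) (H(J, v) = (2*J)*(-1 + v - J) = 2*J*(-1 + v - J))
U(C) = 7*C/6 (U(C) = C + C*(1/6) = C + C/6 = 7*C/6)
(H(1, 5)*(-29))*((6*6)*U(-3)) = ((2*1*(-1 + 5 - 1*1))*(-29))*((6*6)*((7/6)*(-3))) = ((2*1*(-1 + 5 - 1))*(-29))*(36*(-7/2)) = ((2*1*3)*(-29))*(-126) = (6*(-29))*(-126) = -174*(-126) = 21924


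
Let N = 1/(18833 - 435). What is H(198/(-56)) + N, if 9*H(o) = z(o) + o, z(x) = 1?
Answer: -653003/2318148 ≈ -0.28169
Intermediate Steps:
N = 1/18398 ≈ 5.4354e-5
H(o) = ⅑ + o/9 (H(o) = (1 + o)/9 = ⅑ + o/9)
H(198/(-56)) + N = (⅑ + (198/(-56))/9) + 1/18398 = (⅑ + (198*(-1/56))/9) + 1/18398 = (⅑ + (⅑)*(-99/28)) + 1/18398 = (⅑ - 11/28) + 1/18398 = -71/252 + 1/18398 = -653003/2318148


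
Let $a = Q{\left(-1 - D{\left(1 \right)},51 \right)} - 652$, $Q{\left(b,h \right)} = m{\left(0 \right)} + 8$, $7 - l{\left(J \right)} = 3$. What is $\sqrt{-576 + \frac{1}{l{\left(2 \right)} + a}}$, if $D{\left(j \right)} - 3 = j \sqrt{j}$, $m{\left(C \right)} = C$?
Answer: $\frac{i \sqrt{3686410}}{80} \approx 24.0 i$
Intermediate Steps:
$l{\left(J \right)} = 4$ ($l{\left(J \right)} = 7 - 3 = 4$)
$D{\left(j \right)} = 3 + j^{\frac{3}{2}}$ ($D{\left(j \right)} = 3 + j \sqrt{j} = 3 + j^{\frac{3}{2}}$)
$Q{\left(b,h \right)} = 8$ ($Q{\left(b,h \right)} = 0 + 8 = 8$)
$a = -644$ ($a = 8 - 652 = -644$)
$\sqrt{-576 + \frac{1}{l{\left(2 \right)} + a}} = \sqrt{-576 + \frac{1}{4 - 644}} = \sqrt{-576 + \frac{1}{-640}} = \sqrt{-576 - \frac{1}{640}} = \sqrt{- \frac{368641}{640}} = \frac{i \sqrt{3686410}}{80}$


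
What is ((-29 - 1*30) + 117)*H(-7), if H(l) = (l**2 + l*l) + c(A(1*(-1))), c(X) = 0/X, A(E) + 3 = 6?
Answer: 5684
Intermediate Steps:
A(E) = 3 (A(E) = -3 + 6 = 3)
c(X) = 0
H(l) = 2*l**2 (H(l) = (l**2 + l*l) + 0 = (l**2 + l**2) + 0 = 2*l**2 + 0 = 2*l**2)
((-29 - 1*30) + 117)*H(-7) = ((-29 - 1*30) + 117)*(2*(-7)**2) = ((-29 - 30) + 117)*(2*49) = (-59 + 117)*98 = 58*98 = 5684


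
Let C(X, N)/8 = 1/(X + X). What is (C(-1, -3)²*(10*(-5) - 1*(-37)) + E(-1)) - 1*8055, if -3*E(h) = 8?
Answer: -24797/3 ≈ -8265.7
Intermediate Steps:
C(X, N) = 4/X (C(X, N) = 8/(X + X) = 8/((2*X)) = 8*(1/(2*X)) = 4/X)
E(h) = -8/3 (E(h) = -⅓*8 = -8/3)
(C(-1, -3)²*(10*(-5) - 1*(-37)) + E(-1)) - 1*8055 = ((4/(-1))²*(10*(-5) - 1*(-37)) - 8/3) - 1*8055 = ((4*(-1))²*(-50 + 37) - 8/3) - 8055 = ((-4)²*(-13) - 8/3) - 8055 = (16*(-13) - 8/3) - 8055 = (-208 - 8/3) - 8055 = -632/3 - 8055 = -24797/3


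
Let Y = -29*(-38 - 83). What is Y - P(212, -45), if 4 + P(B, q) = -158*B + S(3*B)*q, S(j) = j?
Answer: 65629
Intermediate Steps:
P(B, q) = -4 - 158*B + 3*B*q (P(B, q) = -4 + (-158*B + (3*B)*q) = -4 + (-158*B + 3*B*q) = -4 - 158*B + 3*B*q)
Y = 3509 (Y = -29*(-121) = 3509)
Y - P(212, -45) = 3509 - (-4 - 158*212 + 3*212*(-45)) = 3509 - (-4 - 33496 - 28620) = 3509 - 1*(-62120) = 3509 + 62120 = 65629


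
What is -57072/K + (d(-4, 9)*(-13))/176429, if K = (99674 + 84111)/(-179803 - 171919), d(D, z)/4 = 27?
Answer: 505934769886428/4632143395 ≈ 1.0922e+5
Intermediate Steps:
d(D, z) = 108 (d(D, z) = 4*27 = 108)
K = -26255/50246 (K = 183785/(-351722) = 183785*(-1/351722) = -26255/50246 ≈ -0.52253)
-57072/K + (d(-4, 9)*(-13))/176429 = -57072/(-26255/50246) + (108*(-13))/176429 = -57072*(-50246/26255) - 1404*1/176429 = 2867639712/26255 - 1404/176429 = 505934769886428/4632143395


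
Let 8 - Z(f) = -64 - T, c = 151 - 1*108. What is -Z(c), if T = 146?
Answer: -218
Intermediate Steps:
c = 43 (c = 151 - 108 = 43)
Z(f) = 218 (Z(f) = 8 - (-64 - 1*146) = 8 - (-64 - 146) = 8 - 1*(-210) = 8 + 210 = 218)
-Z(c) = -1*218 = -218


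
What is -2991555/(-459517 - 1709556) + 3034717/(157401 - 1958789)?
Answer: -1193571429001/3907342073324 ≈ -0.30547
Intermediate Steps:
-2991555/(-459517 - 1709556) + 3034717/(157401 - 1958789) = -2991555/(-2169073) + 3034717/(-1801388) = -2991555*(-1/2169073) + 3034717*(-1/1801388) = 2991555/2169073 - 3034717/1801388 = -1193571429001/3907342073324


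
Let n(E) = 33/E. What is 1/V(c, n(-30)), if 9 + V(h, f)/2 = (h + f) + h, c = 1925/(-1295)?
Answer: -185/4837 ≈ -0.038247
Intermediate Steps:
c = -55/37 (c = 1925*(-1/1295) = -55/37 ≈ -1.4865)
V(h, f) = -18 + 2*f + 4*h (V(h, f) = -18 + 2*((h + f) + h) = -18 + 2*((f + h) + h) = -18 + 2*(f + 2*h) = -18 + (2*f + 4*h) = -18 + 2*f + 4*h)
1/V(c, n(-30)) = 1/(-18 + 2*(33/(-30)) + 4*(-55/37)) = 1/(-18 + 2*(33*(-1/30)) - 220/37) = 1/(-18 + 2*(-11/10) - 220/37) = 1/(-18 - 11/5 - 220/37) = 1/(-4837/185) = -185/4837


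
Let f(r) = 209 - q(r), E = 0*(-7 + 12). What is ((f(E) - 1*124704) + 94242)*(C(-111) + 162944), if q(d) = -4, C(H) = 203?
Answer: -4935033603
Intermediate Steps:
E = 0 (E = 0*5 = 0)
f(r) = 213 (f(r) = 209 - 1*(-4) = 209 + 4 = 213)
((f(E) - 1*124704) + 94242)*(C(-111) + 162944) = ((213 - 1*124704) + 94242)*(203 + 162944) = ((213 - 124704) + 94242)*163147 = (-124491 + 94242)*163147 = -30249*163147 = -4935033603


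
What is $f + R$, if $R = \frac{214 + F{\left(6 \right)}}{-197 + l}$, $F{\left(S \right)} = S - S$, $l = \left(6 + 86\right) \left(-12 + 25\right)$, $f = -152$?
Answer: $- \frac{151634}{999} \approx -151.79$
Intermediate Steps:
$l = 1196$ ($l = 92 \cdot 13 = 1196$)
$F{\left(S \right)} = 0$
$R = \frac{214}{999}$ ($R = \frac{214 + 0}{-197 + 1196} = \frac{214}{999} \approx 0.21421$)
$f + R = -152 + \frac{214}{999} = - \frac{151634}{999}$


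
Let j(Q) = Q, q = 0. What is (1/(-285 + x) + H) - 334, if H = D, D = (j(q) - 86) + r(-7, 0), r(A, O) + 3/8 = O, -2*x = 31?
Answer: -2021179/4808 ≈ -420.38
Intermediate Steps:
x = -31/2 (x = -1/2*31 = -31/2 ≈ -15.500)
r(A, O) = -3/8 + O
D = -691/8 (D = (0 - 86) + (-3/8 + 0) = -86 - 3/8 = -691/8 ≈ -86.375)
H = -691/8 ≈ -86.375
(1/(-285 + x) + H) - 334 = (1/(-285 - 31/2) - 691/8) - 334 = (1/(-601/2) - 691/8) - 334 = (-2/601 - 691/8) - 334 = -415307/4808 - 334 = -2021179/4808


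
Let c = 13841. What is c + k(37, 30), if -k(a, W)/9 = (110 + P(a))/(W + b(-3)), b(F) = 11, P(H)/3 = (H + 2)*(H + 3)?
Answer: 524371/41 ≈ 12790.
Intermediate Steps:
P(H) = 3*(2 + H)*(3 + H) (P(H) = 3*((H + 2)*(H + 3)) = 3*((2 + H)*(3 + H)) = 3*(2 + H)*(3 + H))
k(a, W) = -9*(128 + 3*a² + 15*a)/(11 + W) (k(a, W) = -9*(110 + (18 + 3*a² + 15*a))/(W + 11) = -9*(128 + 3*a² + 15*a)/(11 + W))
c + k(37, 30) = 13841 + 9*(-128 - 15*37 - 3*37²)/(11 + 30) = 13841 + 9*(-128 - 555 - 3*1369)/41 = 13841 + 9*(1/41)*(-128 - 555 - 4107) = 13841 + 9*(1/41)*(-4790) = 13841 - 43110/41 = 524371/41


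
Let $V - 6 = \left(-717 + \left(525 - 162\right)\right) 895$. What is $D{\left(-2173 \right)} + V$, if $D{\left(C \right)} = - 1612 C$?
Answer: $3186052$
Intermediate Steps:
$V = -316824$ ($V = 6 + \left(-717 + \left(525 - 162\right)\right) 895 = 6 + \left(-717 + 363\right) 895 = 6 - 316830 = -316824$)
$D{\left(-2173 \right)} + V = \left(-1612\right) \left(-2173\right) - 316824 = 3502876 - 316824 = 3186052$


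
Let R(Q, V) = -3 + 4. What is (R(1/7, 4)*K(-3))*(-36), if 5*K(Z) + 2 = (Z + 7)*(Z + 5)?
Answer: -216/5 ≈ -43.200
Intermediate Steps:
R(Q, V) = 1
K(Z) = -2/5 + (5 + Z)*(7 + Z)/5 (K(Z) = -2/5 + ((Z + 7)*(Z + 5))/5 = -2/5 + ((7 + Z)*(5 + Z))/5 = -2/5 + ((5 + Z)*(7 + Z))/5 = -2/5 + (5 + Z)*(7 + Z)/5)
(R(1/7, 4)*K(-3))*(-36) = (1*(33/5 + (1/5)*(-3)**2 + (12/5)*(-3)))*(-36) = (1*(33/5 + (1/5)*9 - 36/5))*(-36) = (1*(33/5 + 9/5 - 36/5))*(-36) = (1*(6/5))*(-36) = (6/5)*(-36) = -216/5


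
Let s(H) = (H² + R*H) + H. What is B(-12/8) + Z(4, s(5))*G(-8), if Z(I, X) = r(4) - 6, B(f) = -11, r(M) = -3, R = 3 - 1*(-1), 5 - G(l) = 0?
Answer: -56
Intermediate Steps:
G(l) = 5 (G(l) = 5 - 1*0 = 5 + 0 = 5)
R = 4 (R = 3 + 1 = 4)
s(H) = H² + 5*H (s(H) = (H² + 4*H) + H = H² + 5*H)
Z(I, X) = -9 (Z(I, X) = -3 - 6 = -9)
B(-12/8) + Z(4, s(5))*G(-8) = -11 - 9*5 = -11 - 45 = -56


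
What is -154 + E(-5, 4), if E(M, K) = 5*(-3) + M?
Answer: -174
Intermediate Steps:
E(M, K) = -15 + M
-154 + E(-5, 4) = -154 + (-15 - 5) = -154 - 20 = -174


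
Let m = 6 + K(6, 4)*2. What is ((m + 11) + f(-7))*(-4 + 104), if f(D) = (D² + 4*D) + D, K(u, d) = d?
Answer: 3900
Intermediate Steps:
f(D) = D² + 5*D
m = 14 (m = 6 + 4*2 = 6 + 8 = 14)
((m + 11) + f(-7))*(-4 + 104) = ((14 + 11) - 7*(5 - 7))*(-4 + 104) = (25 - 7*(-2))*100 = (25 + 14)*100 = 39*100 = 3900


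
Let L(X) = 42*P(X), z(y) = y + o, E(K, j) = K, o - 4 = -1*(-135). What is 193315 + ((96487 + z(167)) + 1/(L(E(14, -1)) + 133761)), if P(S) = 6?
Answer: 38878243405/134013 ≈ 2.9011e+5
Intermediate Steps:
o = 139 (o = 4 - 1*(-135) = 4 + 135 = 139)
z(y) = 139 + y (z(y) = y + 139 = 139 + y)
L(X) = 252 (L(X) = 42*6 = 252)
193315 + ((96487 + z(167)) + 1/(L(E(14, -1)) + 133761)) = 193315 + ((96487 + (139 + 167)) + 1/(252 + 133761)) = 193315 + ((96487 + 306) + 1/134013) = 193315 + (96793 + 1/134013) = 193315 + 12971520310/134013 = 38878243405/134013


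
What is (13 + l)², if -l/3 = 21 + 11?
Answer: 6889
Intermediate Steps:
l = -96 (l = -3*(21 + 11) = -3*32 = -96)
(13 + l)² = (13 - 96)² = (-83)² = 6889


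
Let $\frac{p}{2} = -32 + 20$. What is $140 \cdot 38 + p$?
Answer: $5296$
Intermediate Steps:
$p = -24$ ($p = 2 \left(-32 + 20\right) = 2 \left(-12\right) = -24$)
$140 \cdot 38 + p = 140 \cdot 38 - 24 = 5320 - 24 = 5296$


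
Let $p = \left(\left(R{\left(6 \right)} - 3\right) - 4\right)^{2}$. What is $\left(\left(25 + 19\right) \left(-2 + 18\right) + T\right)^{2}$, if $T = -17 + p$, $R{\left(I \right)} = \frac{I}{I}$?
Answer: $522729$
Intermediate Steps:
$R{\left(I \right)} = 1$
$p = 36$ ($p = \left(\left(1 - 3\right) - 4\right)^{2} = \left(-2 - 4\right)^{2} = \left(-6\right)^{2} = 36$)
$T = 19$ ($T = -17 + 36 = 19$)
$\left(\left(25 + 19\right) \left(-2 + 18\right) + T\right)^{2} = \left(\left(25 + 19\right) \left(-2 + 18\right) + 19\right)^{2} = \left(44 \cdot 16 + 19\right)^{2} = \left(704 + 19\right)^{2} = 723^{2} = 522729$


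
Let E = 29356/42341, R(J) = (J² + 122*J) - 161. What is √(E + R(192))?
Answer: √107794540378083/42341 ≈ 245.21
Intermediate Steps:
R(J) = -161 + J² + 122*J
E = 29356/42341 (E = 29356*(1/42341) = 29356/42341 ≈ 0.69332)
√(E + R(192)) = √(29356/42341 + (-161 + 192² + 122*192)) = √(29356/42341 + (-161 + 36864 + 23424)) = √(29356/42341 + 60127) = √(2545866663/42341) = √107794540378083/42341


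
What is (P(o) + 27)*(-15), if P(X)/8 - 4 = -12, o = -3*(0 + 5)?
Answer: 555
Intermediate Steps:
o = -15 (o = -3*5 = -15)
P(X) = -64 (P(X) = 32 + 8*(-12) = 32 - 96 = -64)
(P(o) + 27)*(-15) = (-64 + 27)*(-15) = -37*(-15) = 555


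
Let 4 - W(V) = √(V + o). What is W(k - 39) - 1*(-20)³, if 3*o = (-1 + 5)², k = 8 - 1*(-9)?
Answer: 8004 - 5*I*√6/3 ≈ 8004.0 - 4.0825*I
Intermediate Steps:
k = 17 (k = 8 + 9 = 17)
o = 16/3 (o = (-1 + 5)²/3 = (⅓)*4² = (⅓)*16 = 16/3 ≈ 5.3333)
W(V) = 4 - √(16/3 + V) (W(V) = 4 - √(V + 16/3) = 4 - √(16/3 + V))
W(k - 39) - 1*(-20)³ = (4 - √(48 + 9*(17 - 39))/3) - 1*(-20)³ = (4 - √(48 + 9*(-22))/3) - 1*(-8000) = (4 - √(48 - 198)/3) + 8000 = (4 - 5*I*√6/3) + 8000 = 8004 - 5*I*√6/3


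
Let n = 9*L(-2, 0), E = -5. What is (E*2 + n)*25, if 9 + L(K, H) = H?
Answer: -2275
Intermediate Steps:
L(K, H) = -9 + H
n = -81 (n = 9*(-9 + 0) = 9*(-9) = -81)
(E*2 + n)*25 = (-5*2 - 81)*25 = (-10 - 81)*25 = -91*25 = -2275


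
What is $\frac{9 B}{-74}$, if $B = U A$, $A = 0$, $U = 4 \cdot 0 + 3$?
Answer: $0$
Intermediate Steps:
$U = 3$ ($U = 0 + 3 = 3$)
$B = 0$ ($B = 3 \cdot 0 = 0$)
$\frac{9 B}{-74} = \frac{9 \cdot 0}{-74} = 0 \left(- \frac{1}{74}\right) = 0$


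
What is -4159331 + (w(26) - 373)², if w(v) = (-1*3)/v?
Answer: -2717598355/676 ≈ -4.0201e+6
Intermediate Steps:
w(v) = -3/v
-4159331 + (w(26) - 373)² = -4159331 + (-3/26 - 373)² = -4159331 + (-9701/26)² = -4159331 + 94109401/676 = -2717598355/676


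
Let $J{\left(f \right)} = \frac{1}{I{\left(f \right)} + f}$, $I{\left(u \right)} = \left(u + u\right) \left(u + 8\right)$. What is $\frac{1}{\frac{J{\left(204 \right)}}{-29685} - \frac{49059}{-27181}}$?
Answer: $\frac{69955454299500}{126262633153319} \approx 0.55405$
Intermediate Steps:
$I{\left(u \right)} = 2 u \left(8 + u\right)$
$J{\left(f \right)} = \frac{1}{f + 2 f \left(8 + f\right)}$ ($J{\left(f \right)} = \frac{1}{2 f \left(8 + f\right) + f} = \frac{1}{f + 2 f \left(8 + f\right)}$)
$\frac{1}{\frac{J{\left(204 \right)}}{-29685} - \frac{49059}{-27181}} = \frac{1}{\frac{\frac{1}{204} \frac{1}{17 + 2 \cdot 204}}{-29685} - \frac{49059}{-27181}} = \frac{1}{\frac{1}{204 \left(17 + 408\right)} \left(- \frac{1}{29685}\right) - - \frac{49059}{27181}} = \frac{1}{\frac{1}{204 \cdot 425} \left(- \frac{1}{29685}\right) + \frac{49059}{27181}} = \frac{1}{\frac{1}{204} \cdot \frac{1}{425} \left(- \frac{1}{29685}\right) + \frac{49059}{27181}} = \frac{1}{\frac{1}{86700} \left(- \frac{1}{29685}\right) + \frac{49059}{27181}} = \frac{1}{- \frac{1}{2573689500} + \frac{49059}{27181}} = \frac{1}{\frac{126262633153319}{69955454299500}} = \frac{69955454299500}{126262633153319}$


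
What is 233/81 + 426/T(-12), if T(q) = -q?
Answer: 6217/162 ≈ 38.377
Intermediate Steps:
233/81 + 426/T(-12) = 233/81 + 426/((-1*(-12))) = 233*(1/81) + 426/12 = 233/81 + 426*(1/12) = 233/81 + 71/2 = 6217/162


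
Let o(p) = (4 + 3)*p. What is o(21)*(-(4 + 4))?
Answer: -1176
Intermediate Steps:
o(p) = 7*p
o(21)*(-(4 + 4)) = (7*21)*(-(4 + 4)) = 147*(-1*8) = 147*(-8) = -1176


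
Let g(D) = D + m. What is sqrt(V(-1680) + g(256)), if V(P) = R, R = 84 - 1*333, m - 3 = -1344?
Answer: I*sqrt(1334) ≈ 36.524*I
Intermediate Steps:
m = -1341 (m = 3 - 1344 = -1341)
g(D) = -1341 + D (g(D) = D - 1341 = -1341 + D)
R = -249 (R = 84 - 333 = -249)
V(P) = -249
sqrt(V(-1680) + g(256)) = sqrt(-249 + (-1341 + 256)) = sqrt(-249 - 1085) = sqrt(-1334) = I*sqrt(1334)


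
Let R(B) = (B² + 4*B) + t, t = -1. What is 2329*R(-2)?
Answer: -11645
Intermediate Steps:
R(B) = -1 + B² + 4*B (R(B) = (B² + 4*B) - 1 = -1 + B² + 4*B)
2329*R(-2) = 2329*(-1 + (-2)² + 4*(-2)) = 2329*(-1 + 4 - 8) = 2329*(-5) = -11645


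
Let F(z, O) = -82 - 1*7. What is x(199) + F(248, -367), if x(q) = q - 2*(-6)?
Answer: 122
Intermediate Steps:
F(z, O) = -89 (F(z, O) = -82 - 7 = -89)
x(q) = 12 + q (x(q) = q + 12 = 12 + q)
x(199) + F(248, -367) = (12 + 199) - 89 = 211 - 89 = 122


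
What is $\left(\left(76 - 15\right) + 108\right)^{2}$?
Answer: $28561$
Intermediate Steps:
$\left(\left(76 - 15\right) + 108\right)^{2} = \left(61 + 108\right)^{2} = 169^{2} = 28561$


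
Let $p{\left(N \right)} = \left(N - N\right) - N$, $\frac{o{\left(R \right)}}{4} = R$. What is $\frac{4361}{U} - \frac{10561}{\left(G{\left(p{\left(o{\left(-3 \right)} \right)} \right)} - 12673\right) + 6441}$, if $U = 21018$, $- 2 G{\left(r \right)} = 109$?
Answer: $\frac{166257683}{88086438} \approx 1.8874$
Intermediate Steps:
$o{\left(R \right)} = 4 R$
$p{\left(N \right)} = - N$ ($p{\left(N \right)} = 0 - N = - N$)
$G{\left(r \right)} = - \frac{109}{2}$ ($G{\left(r \right)} = \left(- \frac{1}{2}\right) 109 = - \frac{109}{2}$)
$\frac{4361}{U} - \frac{10561}{\left(G{\left(p{\left(o{\left(-3 \right)} \right)} \right)} - 12673\right) + 6441} = \frac{4361}{21018} - \frac{10561}{\left(- \frac{109}{2} - 12673\right) + 6441} = 4361 \cdot \frac{1}{21018} - \frac{10561}{- \frac{25455}{2} + 6441} = \frac{4361}{21018} - \frac{10561}{- \frac{12573}{2}} = \frac{4361}{21018} - - \frac{21122}{12573} = \frac{4361}{21018} + \frac{21122}{12573} = \frac{166257683}{88086438}$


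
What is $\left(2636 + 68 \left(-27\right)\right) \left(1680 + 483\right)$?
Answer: $1730400$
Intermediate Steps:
$\left(2636 + 68 \left(-27\right)\right) \left(1680 + 483\right) = \left(2636 - 1836\right) 2163 = 800 \cdot 2163 = 1730400$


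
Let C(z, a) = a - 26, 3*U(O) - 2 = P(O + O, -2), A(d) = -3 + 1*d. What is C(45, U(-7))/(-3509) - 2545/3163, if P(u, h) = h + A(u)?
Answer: -26490730/33296901 ≈ -0.79559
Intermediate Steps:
A(d) = -3 + d
P(u, h) = -3 + h + u (P(u, h) = h + (-3 + u) = -3 + h + u)
U(O) = -1 + 2*O/3 (U(O) = ⅔ + (-3 - 2 + (O + O))/3 = ⅔ + (-3 - 2 + 2*O)/3 = ⅔ + (-5 + 2*O)/3 = ⅔ + (-5/3 + 2*O/3) = -1 + 2*O/3)
C(z, a) = -26 + a
C(45, U(-7))/(-3509) - 2545/3163 = (-26 + (-1 + (⅔)*(-7)))/(-3509) - 2545/3163 = (-26 + (-1 - 14/3))*(-1/3509) - 2545*1/3163 = (-26 - 17/3)*(-1/3509) - 2545/3163 = -95/3*(-1/3509) - 2545/3163 = 95/10527 - 2545/3163 = -26490730/33296901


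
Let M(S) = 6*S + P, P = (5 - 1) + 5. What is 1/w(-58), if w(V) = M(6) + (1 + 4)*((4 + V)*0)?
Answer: 1/45 ≈ 0.022222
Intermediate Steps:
P = 9 (P = 4 + 5 = 9)
M(S) = 9 + 6*S (M(S) = 6*S + 9 = 9 + 6*S)
w(V) = 45 (w(V) = (9 + 6*6) + (1 + 4)*((4 + V)*0) = (9 + 36) + 5*0 = 45 + 0 = 45)
1/w(-58) = 1/45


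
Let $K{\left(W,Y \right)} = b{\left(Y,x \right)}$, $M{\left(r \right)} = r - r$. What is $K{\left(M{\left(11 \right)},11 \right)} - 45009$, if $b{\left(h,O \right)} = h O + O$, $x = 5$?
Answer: $-44949$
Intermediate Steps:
$M{\left(r \right)} = 0$
$b{\left(h,O \right)} = O + O h$ ($b{\left(h,O \right)} = O h + O = O + O h$)
$K{\left(W,Y \right)} = 5 + 5 Y$ ($K{\left(W,Y \right)} = 5 \left(1 + Y\right) = 5 + 5 Y$)
$K{\left(M{\left(11 \right)},11 \right)} - 45009 = \left(5 + 5 \cdot 11\right) - 45009 = \left(5 + 55\right) - 45009 = 60 - 45009 = -44949$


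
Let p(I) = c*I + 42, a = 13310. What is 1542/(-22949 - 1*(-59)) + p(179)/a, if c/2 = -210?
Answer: -29007214/5077765 ≈ -5.7126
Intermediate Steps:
c = -420 (c = 2*(-210) = -420)
p(I) = 42 - 420*I (p(I) = -420*I + 42 = 42 - 420*I)
1542/(-22949 - 1*(-59)) + p(179)/a = 1542/(-22949 - 1*(-59)) + (42 - 420*179)/13310 = 1542/(-22949 + 59) + (42 - 75180)*(1/13310) = 1542/(-22890) - 75138*1/13310 = 1542*(-1/22890) - 37569/6655 = -257/3815 - 37569/6655 = -29007214/5077765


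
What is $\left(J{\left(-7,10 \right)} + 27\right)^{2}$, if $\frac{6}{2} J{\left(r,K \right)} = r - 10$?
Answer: $\frac{4096}{9} \approx 455.11$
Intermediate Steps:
$J{\left(r,K \right)} = - \frac{10}{3} + \frac{r}{3}$ ($J{\left(r,K \right)} = \frac{r - 10}{3} = \frac{-10 + r}{3} = - \frac{10}{3} + \frac{r}{3}$)
$\left(J{\left(-7,10 \right)} + 27\right)^{2} = \left(\left(- \frac{10}{3} + \frac{1}{3} \left(-7\right)\right) + 27\right)^{2} = \left(\left(- \frac{10}{3} - \frac{7}{3}\right) + 27\right)^{2} = \left(- \frac{17}{3} + 27\right)^{2} = \left(\frac{64}{3}\right)^{2} = \frac{4096}{9}$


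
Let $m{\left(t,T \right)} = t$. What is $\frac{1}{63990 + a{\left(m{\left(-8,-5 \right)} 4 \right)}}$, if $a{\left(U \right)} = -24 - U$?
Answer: $\frac{1}{63998} \approx 1.5625 \cdot 10^{-5}$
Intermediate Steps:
$\frac{1}{63990 + a{\left(m{\left(-8,-5 \right)} 4 \right)}} = \frac{1}{63990 - \left(24 - 32\right)} = \frac{1}{63990 - -8} = \frac{1}{63990 + \left(-24 + 32\right)} = \frac{1}{63990 + 8} = \frac{1}{63998}$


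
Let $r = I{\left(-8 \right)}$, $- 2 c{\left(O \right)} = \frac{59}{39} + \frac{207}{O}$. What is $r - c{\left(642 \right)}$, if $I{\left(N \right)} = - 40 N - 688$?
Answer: $- \frac{6127339}{16692} \approx -367.08$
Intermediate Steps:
$c{\left(O \right)} = - \frac{59}{78} - \frac{207}{2 O}$ ($c{\left(O \right)} = - \frac{\frac{59}{39} + \frac{207}{O}}{2} = - \frac{59}{78} - \frac{207}{2 O}$)
$I{\left(N \right)} = -688 - 40 N$
$r = -368$ ($r = -688 - -320 = -688 + 320 = -368$)
$r - c{\left(642 \right)} = -368 - \frac{-8073 - 37878}{78 \cdot 642} = -368 - \frac{1}{78} \cdot \frac{1}{642} \left(-8073 - 37878\right) = -368 - \frac{1}{78} \cdot \frac{1}{642} \left(-45951\right) = -368 - - \frac{15317}{16692} = -368 + \frac{15317}{16692} = - \frac{6127339}{16692}$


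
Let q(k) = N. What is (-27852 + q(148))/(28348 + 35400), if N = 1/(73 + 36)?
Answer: -3035867/6948532 ≈ -0.43691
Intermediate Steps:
N = 1/109 ≈ 0.0091743
q(k) = 1/109
(-27852 + q(148))/(28348 + 35400) = (-27852 + 1/109)/(28348 + 35400) = -3035867/109/63748 = -3035867/109*1/63748 = -3035867/6948532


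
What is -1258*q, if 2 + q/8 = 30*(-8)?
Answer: 2435488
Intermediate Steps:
q = -1936 (q = -16 + 8*(30*(-8)) = -16 + 8*(-240) = -16 - 1920 = -1936)
-1258*q = -1258*(-1936) = 2435488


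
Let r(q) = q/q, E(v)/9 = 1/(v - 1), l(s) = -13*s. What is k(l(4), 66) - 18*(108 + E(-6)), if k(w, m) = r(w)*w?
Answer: -13810/7 ≈ -1972.9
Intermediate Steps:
E(v) = 9/(-1 + v) (E(v) = 9/(v - 1) = 9/(-1 + v))
r(q) = 1
k(w, m) = w (k(w, m) = 1*w = w)
k(l(4), 66) - 18*(108 + E(-6)) = -13*4 - 18*(108 + 9/(-1 - 6)) = -52 - 18*(108 + 9/(-7)) = -52 - 18*(108 + 9*(-1/7)) = -52 - 18*(108 - 9/7) = -52 - 18*747/7 = -52 - 1*13446/7 = -52 - 13446/7 = -13810/7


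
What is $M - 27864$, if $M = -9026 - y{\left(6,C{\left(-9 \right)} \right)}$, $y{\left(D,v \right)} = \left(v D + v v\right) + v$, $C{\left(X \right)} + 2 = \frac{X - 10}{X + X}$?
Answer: $- \frac{11950507}{324} \approx -36884.0$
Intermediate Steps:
$C{\left(X \right)} = -2 + \frac{-10 + X}{2 X}$ ($C{\left(X \right)} = -2 + \frac{X - 10}{X + X} = -2 + \frac{-10 + X}{2 X}$)
$y{\left(D,v \right)} = v + v^{2} + D v$ ($y{\left(D,v \right)} = \left(D v + v^{2}\right) + v = \left(v^{2} + D v\right) + v = v + v^{2} + D v$)
$M = - \frac{2922571}{324}$ ($M = -9026 - \left(- \frac{3}{2} - \frac{5}{-9}\right) \left(1 + 6 - \left(\frac{3}{2} + \frac{5}{-9}\right)\right) = -9026 - \left(- \frac{3}{2} - - \frac{5}{9}\right) \left(1 + 6 - \frac{17}{18}\right) = -9026 - \left(- \frac{3}{2} + \frac{5}{9}\right) \left(1 + 6 + \left(- \frac{3}{2} + \frac{5}{9}\right)\right) = -9026 - - \frac{17 \left(1 + 6 - \frac{17}{18}\right)}{18} = -9026 - \left(- \frac{17}{18}\right) \frac{109}{18} = -9026 - - \frac{1853}{324} = -9026 + \frac{1853}{324} = - \frac{2922571}{324} \approx -9020.3$)
$M - 27864 = - \frac{2922571}{324} - 27864 = - \frac{11950507}{324}$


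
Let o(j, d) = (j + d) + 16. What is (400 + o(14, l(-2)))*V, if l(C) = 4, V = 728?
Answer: 315952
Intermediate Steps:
o(j, d) = 16 + d + j (o(j, d) = (d + j) + 16 = 16 + d + j)
(400 + o(14, l(-2)))*V = (400 + (16 + 4 + 14))*728 = (400 + 34)*728 = 434*728 = 315952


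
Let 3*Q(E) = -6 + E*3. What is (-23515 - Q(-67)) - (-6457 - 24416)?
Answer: 7427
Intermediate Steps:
Q(E) = -2 + E (Q(E) = (-6 + E*3)/3 = (-6 + 3*E)/3 = -2 + E)
(-23515 - Q(-67)) - (-6457 - 24416) = (-23515 - (-2 - 67)) - (-6457 - 24416) = (-23515 - 1*(-69)) - 1*(-30873) = (-23515 + 69) + 30873 = -23446 + 30873 = 7427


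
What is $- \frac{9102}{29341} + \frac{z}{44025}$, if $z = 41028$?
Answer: $\frac{7235018}{11637275} \approx 0.62171$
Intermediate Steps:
$- \frac{9102}{29341} + \frac{z}{44025} = - \frac{9102}{29341} + \frac{41028}{44025} = \left(-9102\right) \frac{1}{29341} + 41028 \cdot \frac{1}{44025} = - \frac{246}{793} + \frac{13676}{14675} = \frac{7235018}{11637275}$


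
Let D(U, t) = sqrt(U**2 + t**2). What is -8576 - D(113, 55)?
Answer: -8576 - sqrt(15794) ≈ -8701.7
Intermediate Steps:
-8576 - D(113, 55) = -8576 - sqrt(113**2 + 55**2) = -8576 - sqrt(12769 + 3025) = -8576 - sqrt(15794)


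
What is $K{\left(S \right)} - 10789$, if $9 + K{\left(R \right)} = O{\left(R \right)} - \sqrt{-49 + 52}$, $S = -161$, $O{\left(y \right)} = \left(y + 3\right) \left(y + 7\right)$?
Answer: $13534 - \sqrt{3} \approx 13532.0$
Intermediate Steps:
$O{\left(y \right)} = \left(3 + y\right) \left(7 + y\right)$
$K{\left(R \right)} = 12 + R^{2} - \sqrt{3} + 10 R$ ($K{\left(R \right)} = -9 - \left(-21 + \sqrt{-49 + 52} - R^{2} - 10 R\right) = -9 - \left(-21 + \sqrt{3} - R^{2} - 10 R\right) = -9 + \left(21 + R^{2} - \sqrt{3} + 10 R\right) = 12 + R^{2} - \sqrt{3} + 10 R$)
$K{\left(S \right)} - 10789 = \left(12 + \left(-161\right)^{2} - \sqrt{3} + 10 \left(-161\right)\right) - 10789 = \left(12 + 25921 - \sqrt{3} - 1610\right) - 10789 = \left(24323 - \sqrt{3}\right) - 10789 = 13534 - \sqrt{3}$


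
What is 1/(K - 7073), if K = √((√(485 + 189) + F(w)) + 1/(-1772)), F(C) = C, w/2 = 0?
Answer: -1/(7073 - √(-443 + 784996*√674)/886) ≈ -0.00014148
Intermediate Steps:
w = 0 (w = 2*0 = 0)
K = √(-1/1772 + √674) (K = √((√(485 + 189) + 0) + 1/(-1772)) = √((√674 + 0) - 1/1772) = √(√674 - 1/1772) = √(-1/1772 + √674) ≈ 5.0952)
1/(K - 7073) = 1/(√(-443 + 784996*√674)/886 - 7073) = 1/(-7073 + √(-443 + 784996*√674)/886)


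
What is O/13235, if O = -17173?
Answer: -17173/13235 ≈ -1.2975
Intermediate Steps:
O/13235 = -17173/13235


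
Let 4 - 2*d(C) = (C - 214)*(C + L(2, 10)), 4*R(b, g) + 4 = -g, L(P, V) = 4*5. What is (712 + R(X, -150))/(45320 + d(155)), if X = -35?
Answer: 1497/100969 ≈ 0.014826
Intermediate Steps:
L(P, V) = 20
R(b, g) = -1 - g/4 (R(b, g) = -1 + (-g)/4 = -1 - g/4)
d(C) = 2 - (-214 + C)*(20 + C)/2 (d(C) = 2 - (C - 214)*(C + 20)/2 = 2 - (-214 + C)*(20 + C)/2)
(712 + R(X, -150))/(45320 + d(155)) = (712 + (-1 - ¼*(-150)))/(45320 + (2142 + 97*155 - ½*155²)) = (712 + (-1 + 75/2))/(45320 + (2142 + 15035 - ½*24025)) = (712 + 73/2)/(45320 + (2142 + 15035 - 24025/2)) = 1497/(2*(45320 + 10329/2)) = 1497/(2*(100969/2)) = (1497/2)*(2/100969) = 1497/100969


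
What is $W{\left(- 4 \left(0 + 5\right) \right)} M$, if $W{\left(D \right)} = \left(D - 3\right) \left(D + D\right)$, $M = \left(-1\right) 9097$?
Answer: $-8369240$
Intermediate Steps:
$M = -9097$
$W{\left(D \right)} = 2 D \left(-3 + D\right)$ ($W{\left(D \right)} = \left(-3 + D\right) 2 D = 2 D \left(-3 + D\right)$)
$W{\left(- 4 \left(0 + 5\right) \right)} M = 2 \left(- 4 \left(0 + 5\right)\right) \left(-3 - 4 \left(0 + 5\right)\right) \left(-9097\right) = 2 \left(\left(-4\right) 5\right) \left(-3 - 20\right) \left(-9097\right) = 2 \left(-20\right) \left(-3 - 20\right) \left(-9097\right) = 2 \left(-20\right) \left(-23\right) \left(-9097\right) = 920 \left(-9097\right) = -8369240$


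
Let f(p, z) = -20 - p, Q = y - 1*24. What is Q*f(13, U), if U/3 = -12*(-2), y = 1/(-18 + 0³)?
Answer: 4763/6 ≈ 793.83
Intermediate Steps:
y = -1/18 (y = 1/(-18 + 0) = 1/(-18) = -1/18 ≈ -0.055556)
Q = -433/18 (Q = -1/18 - 1*24 = -1/18 - 24 = -433/18 ≈ -24.056)
U = 72 (U = 3*(-12*(-2)) = 3*24 = 72)
Q*f(13, U) = -433*(-20 - 1*13)/18 = -433*(-20 - 13)/18 = -433/18*(-33) = 4763/6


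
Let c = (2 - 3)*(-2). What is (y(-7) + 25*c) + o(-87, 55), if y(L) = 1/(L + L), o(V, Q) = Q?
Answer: 1469/14 ≈ 104.93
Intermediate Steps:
c = 2 (c = -1*(-2) = 2)
y(L) = 1/(2*L)
(y(-7) + 25*c) + o(-87, 55) = ((½)/(-7) + 25*2) + 55 = ((½)*(-⅐) + 50) + 55 = (-1/14 + 50) + 55 = 699/14 + 55 = 1469/14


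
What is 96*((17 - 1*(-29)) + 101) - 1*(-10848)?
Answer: 24960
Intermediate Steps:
96*((17 - 1*(-29)) + 101) - 1*(-10848) = 96*((17 + 29) + 101) + 10848 = 96*(46 + 101) + 10848 = 96*147 + 10848 = 14112 + 10848 = 24960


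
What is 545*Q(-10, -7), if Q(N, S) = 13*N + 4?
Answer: -68670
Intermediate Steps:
Q(N, S) = 4 + 13*N
545*Q(-10, -7) = 545*(4 + 13*(-10)) = 545*(4 - 130) = 545*(-126) = -68670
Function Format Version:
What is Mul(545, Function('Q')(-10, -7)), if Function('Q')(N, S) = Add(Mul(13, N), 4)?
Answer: -68670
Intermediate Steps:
Function('Q')(N, S) = Add(4, Mul(13, N))
Mul(545, Function('Q')(-10, -7)) = Mul(545, Add(4, Mul(13, -10))) = Mul(545, Add(4, -130)) = Mul(545, -126) = -68670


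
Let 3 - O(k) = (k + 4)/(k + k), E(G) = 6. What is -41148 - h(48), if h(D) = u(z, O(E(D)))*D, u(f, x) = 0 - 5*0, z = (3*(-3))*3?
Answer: -41148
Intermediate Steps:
O(k) = 3 - (4 + k)/(2*k) (O(k) = 3 - (k + 4)/(k + k) = 3 - (4 + k)/(2*k))
z = -27 (z = -9*3 = -27)
u(f, x) = 0 (u(f, x) = 0 - 1*0 = 0 + 0 = 0)
h(D) = 0 (h(D) = 0*D = 0)
-41148 - h(48) = -41148 - 1*0 = -41148 + 0 = -41148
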